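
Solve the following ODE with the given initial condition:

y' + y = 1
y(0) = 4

General solution: y = 1 + Ce^(-x)
Applying y(0) = 4: C = 4 - 1 = 3
Particular solution: y = 1 + 3e^(-x)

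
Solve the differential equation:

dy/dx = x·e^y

Separating variables and integrating:
-e^(-y) = x²/2 + C

General solution: y = -ln(C - x²/2)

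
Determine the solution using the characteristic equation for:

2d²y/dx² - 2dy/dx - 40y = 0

Characteristic equation: 2r² - 2r - 40 = 0
Divide by 2: r² - r - 20 = 0
Roots: r = 5, -4 (distinct real)
General solution: y = C₁e^(5x) + C₂e^(-4x)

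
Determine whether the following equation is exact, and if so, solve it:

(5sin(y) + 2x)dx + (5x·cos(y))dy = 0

Verify exactness: ∂M/∂y = ∂N/∂x ✓
Find F(x,y) such that ∂F/∂x = M, ∂F/∂y = N
Solution: 5x·sin(y) + x² = C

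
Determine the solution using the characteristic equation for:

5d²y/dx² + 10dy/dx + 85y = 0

Characteristic equation: 5r² + 10r + 85 = 0
Divide by 5: r² + 2r + 17 = 0
Roots: r = -1 ± 4i (complex conjugates)
General solution: y = e^(-x)(C₁cos(4x) + C₂sin(4x))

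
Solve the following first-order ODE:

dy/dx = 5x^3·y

Separating variables and integrating:
ln|y| = 5x^4/4 + C

General solution: y = Ce^(5x^4/4)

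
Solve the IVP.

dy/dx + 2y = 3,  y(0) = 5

General solution: y = 3/2 + Ce^(-2x)
Applying y(0) = 5: C = 5 - 3/2 = 7/2
Particular solution: y = 3/2 + (7/2)e^(-2x)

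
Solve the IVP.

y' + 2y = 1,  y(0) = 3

General solution: y = 1/2 + Ce^(-2x)
Applying y(0) = 3: C = 3 - 1/2 = 5/2
Particular solution: y = 1/2 + (5/2)e^(-2x)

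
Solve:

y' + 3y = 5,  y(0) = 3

General solution: y = 5/3 + Ce^(-3x)
Applying y(0) = 3: C = 3 - 5/3 = 4/3
Particular solution: y = 5/3 + (4/3)e^(-3x)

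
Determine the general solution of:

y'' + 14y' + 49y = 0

Characteristic equation: r² + 14r + 49 = 0
Factored: (r + 7)² = 0
Repeated root: r = -7
General solution: y = (C₁ + C₂x)e^(-7x)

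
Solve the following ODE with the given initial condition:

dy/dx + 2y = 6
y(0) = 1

General solution: y = 3 + Ce^(-2x)
Applying y(0) = 1: C = 1 - 3 = -2
Particular solution: y = 3 - 2e^(-2x)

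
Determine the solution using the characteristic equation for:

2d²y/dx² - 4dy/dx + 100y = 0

Characteristic equation: 2r² - 4r + 100 = 0
Divide by 2: r² - 2r + 50 = 0
Roots: r = 1 ± 7i (complex conjugates)
General solution: y = e^x(C₁cos(7x) + C₂sin(7x))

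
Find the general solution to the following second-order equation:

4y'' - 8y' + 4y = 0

Characteristic equation: 4r² - 8r + 4 = 0
Divide by 4: r² - 2r + 1 = 0
Factored: (r - 1)² = 0
Repeated root: r = 1
General solution: y = (C₁ + C₂x)e^x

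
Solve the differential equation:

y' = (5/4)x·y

Separating variables and integrating:
ln|y| = 5x^2/8 + C

General solution: y = Ce^(5x^2/8)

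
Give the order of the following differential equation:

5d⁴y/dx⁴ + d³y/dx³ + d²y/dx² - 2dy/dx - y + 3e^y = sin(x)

The order is 4 (highest derivative is of order 4).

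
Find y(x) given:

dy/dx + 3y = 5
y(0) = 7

General solution: y = 5/3 + Ce^(-3x)
Applying y(0) = 7: C = 7 - 5/3 = 16/3
Particular solution: y = 5/3 + (16/3)e^(-3x)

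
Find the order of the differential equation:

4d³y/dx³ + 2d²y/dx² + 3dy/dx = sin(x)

The order is 3 (highest derivative is of order 3).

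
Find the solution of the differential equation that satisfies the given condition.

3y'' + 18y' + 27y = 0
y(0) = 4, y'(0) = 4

General solution: y = (C₁ + C₂x)e^(-3x)
Repeated root r = -3
Applying ICs: C₁ = 4, C₂ = 16
Particular solution: y = (4 + 16x)e^(-3x)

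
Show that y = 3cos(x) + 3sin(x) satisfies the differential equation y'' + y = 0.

Verification:
y'' = -3cos(x) - 3sin(x)
y'' + y = 0 ✓

Yes, it is a solution.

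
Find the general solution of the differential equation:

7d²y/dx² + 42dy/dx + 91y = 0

Characteristic equation: 7r² + 42r + 91 = 0
Divide by 7: r² + 6r + 13 = 0
Roots: r = -3 ± 2i (complex conjugates)
General solution: y = e^(-3x)(C₁cos(2x) + C₂sin(2x))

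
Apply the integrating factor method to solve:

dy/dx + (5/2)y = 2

Using integrating factor method:

General solution: y = 4/5 + Ce^(-5x/2)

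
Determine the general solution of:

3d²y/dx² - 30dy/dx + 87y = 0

Characteristic equation: 3r² - 30r + 87 = 0
Divide by 3: r² - 10r + 29 = 0
Roots: r = 5 ± 2i (complex conjugates)
General solution: y = e^(5x)(C₁cos(2x) + C₂sin(2x))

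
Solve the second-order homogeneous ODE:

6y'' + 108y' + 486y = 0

Characteristic equation: 6r² + 108r + 486 = 0
Divide by 6: r² + 18r + 81 = 0
Factored: (r + 9)² = 0
Repeated root: r = -9
General solution: y = (C₁ + C₂x)e^(-9x)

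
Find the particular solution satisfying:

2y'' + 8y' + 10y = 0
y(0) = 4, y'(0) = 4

General solution: y = e^(-2x)(C₁cos(x) + C₂sin(x))
Complex roots r = -2 ± i
Applying ICs: C₁ = 4, C₂ = 12
Particular solution: y = e^(-2x)(4cos(x) + 12sin(x))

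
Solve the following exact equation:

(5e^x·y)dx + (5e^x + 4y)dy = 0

Verify exactness: ∂M/∂y = ∂N/∂x ✓
Find F(x,y) such that ∂F/∂x = M, ∂F/∂y = N
Solution: 5e^x·y + 2y² = C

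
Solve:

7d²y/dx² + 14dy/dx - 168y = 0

Characteristic equation: 7r² + 14r - 168 = 0
Divide by 7: r² + 2r - 24 = 0
Roots: r = 4, -6 (distinct real)
General solution: y = C₁e^(4x) + C₂e^(-6x)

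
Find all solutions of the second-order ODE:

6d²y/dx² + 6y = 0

Characteristic equation: 6r² + 6 = 0
Divide by 6: r² + 1 = 0
Roots: r = ±i (complex conjugates)
General solution: y = C₁cos(x) + C₂sin(x)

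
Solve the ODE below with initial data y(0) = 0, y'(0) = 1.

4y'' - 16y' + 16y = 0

General solution: y = (C₁ + C₂x)e^(2x)
Repeated root r = 2
Applying ICs: C₁ = 0, C₂ = 1
Particular solution: y = xe^(2x)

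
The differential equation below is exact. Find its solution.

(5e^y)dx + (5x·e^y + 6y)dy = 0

Verify exactness: ∂M/∂y = ∂N/∂x ✓
Find F(x,y) such that ∂F/∂x = M, ∂F/∂y = N
Solution: 5x·e^y + 3y² = C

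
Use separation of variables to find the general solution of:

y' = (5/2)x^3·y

Separating variables and integrating:
ln|y| = 5x^4/8 + C

General solution: y = Ce^(5x^4/8)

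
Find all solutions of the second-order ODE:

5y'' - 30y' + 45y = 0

Characteristic equation: 5r² - 30r + 45 = 0
Divide by 5: r² - 6r + 9 = 0
Factored: (r - 3)² = 0
Repeated root: r = 3
General solution: y = (C₁ + C₂x)e^(3x)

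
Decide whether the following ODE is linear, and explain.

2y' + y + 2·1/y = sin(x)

Nonlinear (1/y term)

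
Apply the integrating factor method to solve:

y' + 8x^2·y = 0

Using integrating factor method:

General solution: y = Ce^(-8x^3/3)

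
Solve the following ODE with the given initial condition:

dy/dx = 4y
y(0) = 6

General solution: y = Ce^(4x)
Applying IC y(0) = 6:
Particular solution: y = 6e^(4x)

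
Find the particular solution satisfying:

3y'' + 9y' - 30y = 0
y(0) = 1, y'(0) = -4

General solution: y = C₁e^(2x) + C₂e^(-5x)
Applying ICs: C₁ = 1/7, C₂ = 6/7
Particular solution: y = (1/7)e^(2x) + (6/7)e^(-5x)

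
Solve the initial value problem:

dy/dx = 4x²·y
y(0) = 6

General solution: y = Ce^(4x³/3)
Applying IC y(0) = 6:
Particular solution: y = 6e^(4x³/3)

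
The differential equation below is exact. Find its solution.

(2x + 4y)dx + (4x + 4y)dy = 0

Verify exactness: ∂M/∂y = ∂N/∂x ✓
Find F(x,y) such that ∂F/∂x = M, ∂F/∂y = N
Solution: x² + 4xy + 2y² = C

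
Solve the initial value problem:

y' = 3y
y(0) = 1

General solution: y = Ce^(3x)
Applying IC y(0) = 1:
Particular solution: y = e^(3x)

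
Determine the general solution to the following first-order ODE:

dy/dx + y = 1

Using integrating factor method:

General solution: y = 1 + Ce^(-x)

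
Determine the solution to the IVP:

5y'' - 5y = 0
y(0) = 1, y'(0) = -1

General solution: y = C₁e^x + C₂e^(-x)
Applying ICs: C₁ = 0, C₂ = 1
Particular solution: y = e^(-x)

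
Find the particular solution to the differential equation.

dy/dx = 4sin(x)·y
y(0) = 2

General solution: y = Ce^(-4cos(x))
Applying IC y(0) = 2:
Particular solution: y = 2e^(4(1-cos(x)))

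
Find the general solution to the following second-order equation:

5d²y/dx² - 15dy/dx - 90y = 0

Characteristic equation: 5r² - 15r - 90 = 0
Divide by 5: r² - 3r - 18 = 0
Roots: r = 6, -3 (distinct real)
General solution: y = C₁e^(6x) + C₂e^(-3x)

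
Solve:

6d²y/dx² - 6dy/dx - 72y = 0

Characteristic equation: 6r² - 6r - 72 = 0
Divide by 6: r² - r - 12 = 0
Roots: r = 4, -3 (distinct real)
General solution: y = C₁e^(4x) + C₂e^(-3x)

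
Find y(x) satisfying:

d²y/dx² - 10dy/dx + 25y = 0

Characteristic equation: r² - 10r + 25 = 0
Factored: (r - 5)² = 0
Repeated root: r = 5
General solution: y = (C₁ + C₂x)e^(5x)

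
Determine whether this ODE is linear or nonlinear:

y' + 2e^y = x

Nonlinear (e^y is nonlinear in y)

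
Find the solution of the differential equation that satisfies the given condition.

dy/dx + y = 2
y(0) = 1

General solution: y = 2 + Ce^(-x)
Applying y(0) = 1: C = 1 - 2 = -1
Particular solution: y = 2 - e^(-x)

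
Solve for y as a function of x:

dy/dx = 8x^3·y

Separating variables and integrating:
ln|y| = 2x^4 + C

General solution: y = Ce^(2x^4)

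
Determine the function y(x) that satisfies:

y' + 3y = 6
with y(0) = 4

General solution: y = 2 + Ce^(-3x)
Applying y(0) = 4: C = 4 - 2 = 2
Particular solution: y = 2 + 2e^(-3x)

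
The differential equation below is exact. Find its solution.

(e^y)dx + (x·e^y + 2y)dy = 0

Verify exactness: ∂M/∂y = ∂N/∂x ✓
Find F(x,y) such that ∂F/∂x = M, ∂F/∂y = N
Solution: x·e^y + y² = C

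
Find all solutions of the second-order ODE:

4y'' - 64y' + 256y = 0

Characteristic equation: 4r² - 64r + 256 = 0
Divide by 4: r² - 16r + 64 = 0
Factored: (r - 8)² = 0
Repeated root: r = 8
General solution: y = (C₁ + C₂x)e^(8x)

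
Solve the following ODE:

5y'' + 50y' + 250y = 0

Characteristic equation: 5r² + 50r + 250 = 0
Divide by 5: r² + 10r + 50 = 0
Roots: r = -5 ± 5i (complex conjugates)
General solution: y = e^(-5x)(C₁cos(5x) + C₂sin(5x))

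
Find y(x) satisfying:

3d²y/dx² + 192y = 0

Characteristic equation: 3r² + 192 = 0
Divide by 3: r² + 64 = 0
Roots: r = ±8i (complex conjugates)
General solution: y = C₁cos(8x) + C₂sin(8x)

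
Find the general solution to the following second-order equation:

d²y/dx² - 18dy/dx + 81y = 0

Characteristic equation: r² - 18r + 81 = 0
Factored: (r - 9)² = 0
Repeated root: r = 9
General solution: y = (C₁ + C₂x)e^(9x)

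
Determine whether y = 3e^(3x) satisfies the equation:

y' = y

Verification:
y = 3e^(3x)
y' = 9e^(3x)
But y = 3e^(3x)
y' ≠ y — the derivative does not match

No, it is not a solution.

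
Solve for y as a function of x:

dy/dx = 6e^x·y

Separating variables and integrating:
ln|y| = 6e^x + C

General solution: y = Ce^(6e^x)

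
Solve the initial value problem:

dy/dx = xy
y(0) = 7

General solution: y = Ce^(x²/2)
Applying IC y(0) = 7:
Particular solution: y = 7e^(x²/2)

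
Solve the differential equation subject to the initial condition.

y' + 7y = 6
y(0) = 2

General solution: y = 6/7 + Ce^(-7x)
Applying y(0) = 2: C = 2 - 6/7 = 8/7
Particular solution: y = 6/7 + (8/7)e^(-7x)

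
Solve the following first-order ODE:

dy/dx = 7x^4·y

Separating variables and integrating:
ln|y| = 7x^5/5 + C

General solution: y = Ce^(7x^5/5)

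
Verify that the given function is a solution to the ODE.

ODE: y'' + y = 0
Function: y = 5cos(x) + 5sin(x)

Verification:
y'' = -5cos(x) - 5sin(x)
y'' + y = 0 ✓

Yes, it is a solution.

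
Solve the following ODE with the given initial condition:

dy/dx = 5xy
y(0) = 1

General solution: y = Ce^(5x²/2)
Applying IC y(0) = 1:
Particular solution: y = e^(5x²/2)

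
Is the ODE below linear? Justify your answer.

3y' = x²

Yes. Linear (y and its derivatives appear to the first power only, no products of y terms)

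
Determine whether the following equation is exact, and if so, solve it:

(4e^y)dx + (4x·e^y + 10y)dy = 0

Verify exactness: ∂M/∂y = ∂N/∂x ✓
Find F(x,y) such that ∂F/∂x = M, ∂F/∂y = N
Solution: 4x·e^y + 5y² = C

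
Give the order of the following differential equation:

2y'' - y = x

The order is 2 (highest derivative is of order 2).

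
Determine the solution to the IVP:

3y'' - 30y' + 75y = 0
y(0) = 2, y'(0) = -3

General solution: y = (C₁ + C₂x)e^(5x)
Repeated root r = 5
Applying ICs: C₁ = 2, C₂ = -13
Particular solution: y = (2 - 13x)e^(5x)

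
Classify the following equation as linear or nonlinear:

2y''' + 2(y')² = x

Nonlinear ((y')² term)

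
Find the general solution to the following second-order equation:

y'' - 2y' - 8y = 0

Characteristic equation: r² - 2r - 8 = 0
Roots: r = 4, -2 (distinct real)
General solution: y = C₁e^(4x) + C₂e^(-2x)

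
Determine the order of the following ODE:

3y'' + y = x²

The order is 2 (highest derivative is of order 2).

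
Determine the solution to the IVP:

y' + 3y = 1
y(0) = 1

General solution: y = 1/3 + Ce^(-3x)
Applying y(0) = 1: C = 1 - 1/3 = 2/3
Particular solution: y = 1/3 + (2/3)e^(-3x)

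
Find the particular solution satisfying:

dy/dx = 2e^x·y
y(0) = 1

General solution: y = Ce^(2e^x)
Applying IC y(0) = 1:
Particular solution: y = e^(2(e^x - 1))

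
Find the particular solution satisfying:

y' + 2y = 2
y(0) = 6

General solution: y = 1 + Ce^(-2x)
Applying y(0) = 6: C = 6 - 1 = 5
Particular solution: y = 1 + 5e^(-2x)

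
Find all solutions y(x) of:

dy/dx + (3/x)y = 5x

Using integrating factor method:

General solution: y = x^2 + Cx^(-3)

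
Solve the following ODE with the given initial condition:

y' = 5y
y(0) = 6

General solution: y = Ce^(5x)
Applying IC y(0) = 6:
Particular solution: y = 6e^(5x)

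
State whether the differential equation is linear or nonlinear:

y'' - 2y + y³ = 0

Nonlinear (y³ term)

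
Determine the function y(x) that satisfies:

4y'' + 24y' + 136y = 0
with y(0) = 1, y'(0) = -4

General solution: y = e^(-3x)(C₁cos(5x) + C₂sin(5x))
Complex roots r = -3 ± 5i
Applying ICs: C₁ = 1, C₂ = -1/5
Particular solution: y = e^(-3x)(cos(5x) - (1/5)sin(5x))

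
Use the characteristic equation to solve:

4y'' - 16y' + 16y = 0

Characteristic equation: 4r² - 16r + 16 = 0
Divide by 4: r² - 4r + 4 = 0
Factored: (r - 2)² = 0
Repeated root: r = 2
General solution: y = (C₁ + C₂x)e^(2x)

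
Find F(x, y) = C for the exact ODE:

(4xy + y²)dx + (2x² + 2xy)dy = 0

Verify exactness: ∂M/∂y = ∂N/∂x ✓
Find F(x,y) such that ∂F/∂x = M, ∂F/∂y = N
Solution: 2x²y + xy² = C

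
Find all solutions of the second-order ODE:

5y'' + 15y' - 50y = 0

Characteristic equation: 5r² + 15r - 50 = 0
Divide by 5: r² + 3r - 10 = 0
Roots: r = 2, -5 (distinct real)
General solution: y = C₁e^(2x) + C₂e^(-5x)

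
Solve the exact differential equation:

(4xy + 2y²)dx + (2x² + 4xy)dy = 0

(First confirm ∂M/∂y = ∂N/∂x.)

Verify exactness: ∂M/∂y = ∂N/∂x ✓
Find F(x,y) such that ∂F/∂x = M, ∂F/∂y = N
Solution: 2x²y + 2xy² = C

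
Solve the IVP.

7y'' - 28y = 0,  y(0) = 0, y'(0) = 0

General solution: y = C₁e^(2x) + C₂e^(-2x)
Applying ICs: C₁ = 0, C₂ = 0
Particular solution: y = 0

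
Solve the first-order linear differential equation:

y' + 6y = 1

Using integrating factor method:

General solution: y = 1/6 + Ce^(-6x)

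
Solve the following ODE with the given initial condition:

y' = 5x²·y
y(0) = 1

General solution: y = Ce^(5x³/3)
Applying IC y(0) = 1:
Particular solution: y = e^(5x³/3)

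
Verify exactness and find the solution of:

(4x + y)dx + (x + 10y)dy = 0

Verify exactness: ∂M/∂y = ∂N/∂x ✓
Find F(x,y) such that ∂F/∂x = M, ∂F/∂y = N
Solution: 2x² + xy + 5y² = C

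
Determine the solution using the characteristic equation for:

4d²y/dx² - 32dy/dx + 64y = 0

Characteristic equation: 4r² - 32r + 64 = 0
Divide by 4: r² - 8r + 16 = 0
Factored: (r - 4)² = 0
Repeated root: r = 4
General solution: y = (C₁ + C₂x)e^(4x)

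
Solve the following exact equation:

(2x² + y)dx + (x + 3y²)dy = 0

Verify exactness: ∂M/∂y = ∂N/∂x ✓
Find F(x,y) such that ∂F/∂x = M, ∂F/∂y = N
Solution: 2x³/3 + xy + y³ = C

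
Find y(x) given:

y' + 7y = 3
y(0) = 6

General solution: y = 3/7 + Ce^(-7x)
Applying y(0) = 6: C = 6 - 3/7 = 39/7
Particular solution: y = 3/7 + (39/7)e^(-7x)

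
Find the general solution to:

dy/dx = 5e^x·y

Separating variables and integrating:
ln|y| = 5e^x + C

General solution: y = Ce^(5e^x)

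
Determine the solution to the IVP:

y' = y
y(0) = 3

General solution: y = Ce^x
Applying IC y(0) = 3:
Particular solution: y = 3e^x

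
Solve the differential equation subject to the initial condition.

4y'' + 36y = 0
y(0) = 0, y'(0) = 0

General solution: y = C₁cos(3x) + C₂sin(3x)
Complex roots r = ±3i
Applying ICs: C₁ = 0, C₂ = 0
Particular solution: y = 0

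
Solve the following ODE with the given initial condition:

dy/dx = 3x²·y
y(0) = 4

General solution: y = Ce^(x³)
Applying IC y(0) = 4:
Particular solution: y = 4e^(x³)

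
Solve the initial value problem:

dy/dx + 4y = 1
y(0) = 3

General solution: y = 1/4 + Ce^(-4x)
Applying y(0) = 3: C = 3 - 1/4 = 11/4
Particular solution: y = 1/4 + (11/4)e^(-4x)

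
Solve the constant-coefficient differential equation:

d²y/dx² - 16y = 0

Characteristic equation: r² - 16 = 0
Roots: r = 4, -4 (distinct real)
General solution: y = C₁e^(4x) + C₂e^(-4x)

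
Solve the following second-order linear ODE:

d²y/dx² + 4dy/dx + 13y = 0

Characteristic equation: r² + 4r + 13 = 0
Roots: r = -2 ± 3i (complex conjugates)
General solution: y = e^(-2x)(C₁cos(3x) + C₂sin(3x))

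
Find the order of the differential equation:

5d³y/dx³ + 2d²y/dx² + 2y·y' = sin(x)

The order is 3 (highest derivative is of order 3).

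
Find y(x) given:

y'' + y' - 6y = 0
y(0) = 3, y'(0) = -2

General solution: y = C₁e^(2x) + C₂e^(-3x)
Applying ICs: C₁ = 7/5, C₂ = 8/5
Particular solution: y = (7/5)e^(2x) + (8/5)e^(-3x)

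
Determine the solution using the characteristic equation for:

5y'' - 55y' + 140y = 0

Characteristic equation: 5r² - 55r + 140 = 0
Divide by 5: r² - 11r + 28 = 0
Roots: r = 7, 4 (distinct real)
General solution: y = C₁e^(7x) + C₂e^(4x)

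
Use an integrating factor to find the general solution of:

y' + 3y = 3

Using integrating factor method:

General solution: y = 1 + Ce^(-3x)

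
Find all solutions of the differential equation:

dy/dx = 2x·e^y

Separating variables and integrating:
-e^(-y) = x² + C

General solution: y = -ln(C - x²)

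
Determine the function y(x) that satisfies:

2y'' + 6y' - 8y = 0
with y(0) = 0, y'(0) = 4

General solution: y = C₁e^x + C₂e^(-4x)
Applying ICs: C₁ = 4/5, C₂ = -4/5
Particular solution: y = (4/5)e^x - (4/5)e^(-4x)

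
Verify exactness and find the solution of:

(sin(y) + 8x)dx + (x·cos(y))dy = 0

Verify exactness: ∂M/∂y = ∂N/∂x ✓
Find F(x,y) such that ∂F/∂x = M, ∂F/∂y = N
Solution: x·sin(y) + 4x² = C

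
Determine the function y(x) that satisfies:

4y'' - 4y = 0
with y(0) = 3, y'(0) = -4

General solution: y = C₁e^x + C₂e^(-x)
Applying ICs: C₁ = -1/2, C₂ = 7/2
Particular solution: y = -(1/2)e^x + (7/2)e^(-x)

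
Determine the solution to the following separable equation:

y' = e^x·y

Separating variables and integrating:
ln|y| = e^x + C

General solution: y = Ce^(e^x)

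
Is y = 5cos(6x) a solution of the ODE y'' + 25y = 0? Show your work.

Verification:
y'' = -180cos(6x)
y'' + 25y ≠ 0 (frequency mismatch: got 36 instead of 25)

No, it is not a solution.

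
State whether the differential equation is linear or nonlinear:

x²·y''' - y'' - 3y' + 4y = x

Linear (y and its derivatives appear to the first power only, no products of y terms)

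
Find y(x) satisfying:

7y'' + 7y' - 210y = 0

Characteristic equation: 7r² + 7r - 210 = 0
Divide by 7: r² + r - 30 = 0
Roots: r = 5, -6 (distinct real)
General solution: y = C₁e^(5x) + C₂e^(-6x)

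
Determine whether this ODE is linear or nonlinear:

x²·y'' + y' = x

Linear (y and its derivatives appear to the first power only, no products of y terms)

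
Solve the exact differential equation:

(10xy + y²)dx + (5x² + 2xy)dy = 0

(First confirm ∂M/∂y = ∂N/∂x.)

Verify exactness: ∂M/∂y = ∂N/∂x ✓
Find F(x,y) such that ∂F/∂x = M, ∂F/∂y = N
Solution: 5x²y + xy² = C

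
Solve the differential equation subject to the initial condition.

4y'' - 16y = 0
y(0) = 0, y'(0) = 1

General solution: y = C₁e^(2x) + C₂e^(-2x)
Applying ICs: C₁ = 1/4, C₂ = -1/4
Particular solution: y = (1/4)e^(2x) - (1/4)e^(-2x)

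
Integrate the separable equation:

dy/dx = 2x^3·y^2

Separating variables and integrating:
-1/y = x^4/2 + C

General solution: y^-1 = (-1/2)x^4 + C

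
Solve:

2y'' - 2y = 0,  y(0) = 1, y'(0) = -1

General solution: y = C₁e^x + C₂e^(-x)
Applying ICs: C₁ = 0, C₂ = 1
Particular solution: y = e^(-x)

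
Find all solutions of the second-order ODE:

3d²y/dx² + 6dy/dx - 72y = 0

Characteristic equation: 3r² + 6r - 72 = 0
Divide by 3: r² + 2r - 24 = 0
Roots: r = 4, -6 (distinct real)
General solution: y = C₁e^(4x) + C₂e^(-6x)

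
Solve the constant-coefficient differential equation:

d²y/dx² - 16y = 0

Characteristic equation: r² - 16 = 0
Roots: r = 4, -4 (distinct real)
General solution: y = C₁e^(4x) + C₂e^(-4x)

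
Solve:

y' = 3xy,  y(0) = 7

General solution: y = Ce^(3x²/2)
Applying IC y(0) = 7:
Particular solution: y = 7e^(3x²/2)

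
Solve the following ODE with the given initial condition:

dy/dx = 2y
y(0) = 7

General solution: y = Ce^(2x)
Applying IC y(0) = 7:
Particular solution: y = 7e^(2x)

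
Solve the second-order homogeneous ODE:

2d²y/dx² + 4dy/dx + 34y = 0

Characteristic equation: 2r² + 4r + 34 = 0
Divide by 2: r² + 2r + 17 = 0
Roots: r = -1 ± 4i (complex conjugates)
General solution: y = e^(-x)(C₁cos(4x) + C₂sin(4x))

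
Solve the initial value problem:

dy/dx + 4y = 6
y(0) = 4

General solution: y = 3/2 + Ce^(-4x)
Applying y(0) = 4: C = 4 - 3/2 = 5/2
Particular solution: y = 3/2 + (5/2)e^(-4x)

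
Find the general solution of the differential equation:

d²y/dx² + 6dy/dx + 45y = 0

Characteristic equation: r² + 6r + 45 = 0
Roots: r = -3 ± 6i (complex conjugates)
General solution: y = e^(-3x)(C₁cos(6x) + C₂sin(6x))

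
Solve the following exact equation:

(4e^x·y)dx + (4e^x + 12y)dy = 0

Verify exactness: ∂M/∂y = ∂N/∂x ✓
Find F(x,y) such that ∂F/∂x = M, ∂F/∂y = N
Solution: 4e^x·y + 6y² = C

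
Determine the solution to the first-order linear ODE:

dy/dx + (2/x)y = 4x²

Using integrating factor method:

General solution: y = (4/5)x^3 + Cx^(-2)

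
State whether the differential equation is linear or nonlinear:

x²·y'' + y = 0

Linear (y and its derivatives appear to the first power only, no products of y terms)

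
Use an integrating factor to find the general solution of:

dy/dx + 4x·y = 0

Using integrating factor method:

General solution: y = Ce^(-2x^2)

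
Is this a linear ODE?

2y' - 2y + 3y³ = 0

No. Nonlinear (y³ term)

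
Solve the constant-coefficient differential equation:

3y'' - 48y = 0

Characteristic equation: 3r² - 48 = 0
Divide by 3: r² - 16 = 0
Roots: r = 4, -4 (distinct real)
General solution: y = C₁e^(4x) + C₂e^(-4x)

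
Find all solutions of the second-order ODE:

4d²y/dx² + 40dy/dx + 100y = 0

Characteristic equation: 4r² + 40r + 100 = 0
Divide by 4: r² + 10r + 25 = 0
Factored: (r + 5)² = 0
Repeated root: r = -5
General solution: y = (C₁ + C₂x)e^(-5x)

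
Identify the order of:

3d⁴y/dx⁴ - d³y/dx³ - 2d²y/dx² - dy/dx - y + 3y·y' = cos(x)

The order is 4 (highest derivative is of order 4).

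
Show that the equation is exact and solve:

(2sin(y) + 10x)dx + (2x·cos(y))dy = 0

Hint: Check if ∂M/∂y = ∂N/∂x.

Verify exactness: ∂M/∂y = ∂N/∂x ✓
Find F(x,y) such that ∂F/∂x = M, ∂F/∂y = N
Solution: 2x·sin(y) + 5x² = C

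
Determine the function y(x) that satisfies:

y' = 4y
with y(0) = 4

General solution: y = Ce^(4x)
Applying IC y(0) = 4:
Particular solution: y = 4e^(4x)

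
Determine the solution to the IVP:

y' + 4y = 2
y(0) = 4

General solution: y = 1/2 + Ce^(-4x)
Applying y(0) = 4: C = 4 - 1/2 = 7/2
Particular solution: y = 1/2 + (7/2)e^(-4x)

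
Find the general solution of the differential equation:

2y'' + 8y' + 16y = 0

Characteristic equation: 2r² + 8r + 16 = 0
Divide by 2: r² + 4r + 8 = 0
Roots: r = -2 ± 2i (complex conjugates)
General solution: y = e^(-2x)(C₁cos(2x) + C₂sin(2x))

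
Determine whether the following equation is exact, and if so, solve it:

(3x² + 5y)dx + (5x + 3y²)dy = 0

Verify exactness: ∂M/∂y = ∂N/∂x ✓
Find F(x,y) such that ∂F/∂x = M, ∂F/∂y = N
Solution: x³ + 5xy + y³ = C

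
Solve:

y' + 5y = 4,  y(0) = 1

General solution: y = 4/5 + Ce^(-5x)
Applying y(0) = 1: C = 1 - 4/5 = 1/5
Particular solution: y = 4/5 + (1/5)e^(-5x)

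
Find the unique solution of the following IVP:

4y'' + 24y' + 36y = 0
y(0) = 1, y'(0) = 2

General solution: y = (C₁ + C₂x)e^(-3x)
Repeated root r = -3
Applying ICs: C₁ = 1, C₂ = 5
Particular solution: y = (1 + 5x)e^(-3x)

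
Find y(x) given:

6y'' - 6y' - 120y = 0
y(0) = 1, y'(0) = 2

General solution: y = C₁e^(5x) + C₂e^(-4x)
Applying ICs: C₁ = 2/3, C₂ = 1/3
Particular solution: y = (2/3)e^(5x) + (1/3)e^(-4x)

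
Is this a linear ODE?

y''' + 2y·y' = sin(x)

No. Nonlinear (product y·y')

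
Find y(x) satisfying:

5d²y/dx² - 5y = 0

Characteristic equation: 5r² - 5 = 0
Divide by 5: r² - 1 = 0
Roots: r = 1, -1 (distinct real)
General solution: y = C₁e^x + C₂e^(-x)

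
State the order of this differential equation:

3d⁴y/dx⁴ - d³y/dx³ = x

The order is 4 (highest derivative is of order 4).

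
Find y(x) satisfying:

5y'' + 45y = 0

Characteristic equation: 5r² + 45 = 0
Divide by 5: r² + 9 = 0
Roots: r = ±3i (complex conjugates)
General solution: y = C₁cos(3x) + C₂sin(3x)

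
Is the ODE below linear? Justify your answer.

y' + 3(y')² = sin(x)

No. Nonlinear ((y')² term)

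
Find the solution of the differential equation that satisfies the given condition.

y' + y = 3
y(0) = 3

General solution: y = 3 + Ce^(-x)
Applying y(0) = 3: C = 3 - 3 = 0
Particular solution: y = 3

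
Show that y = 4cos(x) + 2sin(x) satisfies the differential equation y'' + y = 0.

Verification:
y'' = -4cos(x) - 2sin(x)
y'' + y = 0 ✓

Yes, it is a solution.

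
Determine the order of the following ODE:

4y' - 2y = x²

The order is 1 (highest derivative is of order 1).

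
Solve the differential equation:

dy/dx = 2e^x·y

Separating variables and integrating:
ln|y| = 2e^x + C

General solution: y = Ce^(2e^x)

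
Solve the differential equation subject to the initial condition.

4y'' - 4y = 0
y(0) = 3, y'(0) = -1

General solution: y = C₁e^x + C₂e^(-x)
Applying ICs: C₁ = 1, C₂ = 2
Particular solution: y = e^x + 2e^(-x)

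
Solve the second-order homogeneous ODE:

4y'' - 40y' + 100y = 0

Characteristic equation: 4r² - 40r + 100 = 0
Divide by 4: r² - 10r + 25 = 0
Factored: (r - 5)² = 0
Repeated root: r = 5
General solution: y = (C₁ + C₂x)e^(5x)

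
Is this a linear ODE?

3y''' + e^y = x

No. Nonlinear (e^y is nonlinear in y)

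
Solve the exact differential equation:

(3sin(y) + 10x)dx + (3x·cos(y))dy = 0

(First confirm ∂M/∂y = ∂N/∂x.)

Verify exactness: ∂M/∂y = ∂N/∂x ✓
Find F(x,y) such that ∂F/∂x = M, ∂F/∂y = N
Solution: 3x·sin(y) + 5x² = C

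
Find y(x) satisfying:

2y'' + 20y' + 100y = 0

Characteristic equation: 2r² + 20r + 100 = 0
Divide by 2: r² + 10r + 50 = 0
Roots: r = -5 ± 5i (complex conjugates)
General solution: y = e^(-5x)(C₁cos(5x) + C₂sin(5x))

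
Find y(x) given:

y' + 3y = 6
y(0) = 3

General solution: y = 2 + Ce^(-3x)
Applying y(0) = 3: C = 3 - 2 = 1
Particular solution: y = 2 + e^(-3x)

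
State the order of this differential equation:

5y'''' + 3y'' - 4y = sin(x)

The order is 4 (highest derivative is of order 4).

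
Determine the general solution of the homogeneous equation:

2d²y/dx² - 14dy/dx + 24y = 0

Characteristic equation: 2r² - 14r + 24 = 0
Divide by 2: r² - 7r + 12 = 0
Roots: r = 3, 4 (distinct real)
General solution: y = C₁e^(3x) + C₂e^(4x)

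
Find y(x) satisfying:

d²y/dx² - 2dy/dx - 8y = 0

Characteristic equation: r² - 2r - 8 = 0
Roots: r = 4, -2 (distinct real)
General solution: y = C₁e^(4x) + C₂e^(-2x)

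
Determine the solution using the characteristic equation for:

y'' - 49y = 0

Characteristic equation: r² - 49 = 0
Roots: r = 7, -7 (distinct real)
General solution: y = C₁e^(7x) + C₂e^(-7x)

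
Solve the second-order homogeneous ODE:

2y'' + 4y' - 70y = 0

Characteristic equation: 2r² + 4r - 70 = 0
Divide by 2: r² + 2r - 35 = 0
Roots: r = 5, -7 (distinct real)
General solution: y = C₁e^(5x) + C₂e^(-7x)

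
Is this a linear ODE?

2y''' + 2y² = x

No. Nonlinear (y² term)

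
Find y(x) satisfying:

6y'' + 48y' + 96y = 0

Characteristic equation: 6r² + 48r + 96 = 0
Divide by 6: r² + 8r + 16 = 0
Factored: (r + 4)² = 0
Repeated root: r = -4
General solution: y = (C₁ + C₂x)e^(-4x)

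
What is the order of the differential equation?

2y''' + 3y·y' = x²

The order is 3 (highest derivative is of order 3).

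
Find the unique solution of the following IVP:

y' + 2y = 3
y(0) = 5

General solution: y = 3/2 + Ce^(-2x)
Applying y(0) = 5: C = 5 - 3/2 = 7/2
Particular solution: y = 3/2 + (7/2)e^(-2x)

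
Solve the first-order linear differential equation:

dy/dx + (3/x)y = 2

Using integrating factor method:

General solution: y = (1/2)x + Cx^(-3)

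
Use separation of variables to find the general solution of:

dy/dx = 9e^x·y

Separating variables and integrating:
ln|y| = 9e^x + C

General solution: y = Ce^(9e^x)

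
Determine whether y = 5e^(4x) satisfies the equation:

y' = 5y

Verification:
y = 5e^(4x)
y' = 20e^(4x)
But 5y = 25e^(4x)
y' ≠ 5y — the derivative does not match

No, it is not a solution.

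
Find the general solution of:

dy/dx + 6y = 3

Using integrating factor method:

General solution: y = 1/2 + Ce^(-6x)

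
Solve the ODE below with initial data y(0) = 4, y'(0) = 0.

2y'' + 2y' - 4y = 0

General solution: y = C₁e^x + C₂e^(-2x)
Applying ICs: C₁ = 8/3, C₂ = 4/3
Particular solution: y = (8/3)e^x + (4/3)e^(-2x)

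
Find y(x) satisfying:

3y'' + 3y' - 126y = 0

Characteristic equation: 3r² + 3r - 126 = 0
Divide by 3: r² + r - 42 = 0
Roots: r = 6, -7 (distinct real)
General solution: y = C₁e^(6x) + C₂e^(-7x)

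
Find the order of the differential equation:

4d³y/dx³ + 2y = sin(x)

The order is 3 (highest derivative is of order 3).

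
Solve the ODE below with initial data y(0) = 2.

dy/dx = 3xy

General solution: y = Ce^(3x²/2)
Applying IC y(0) = 2:
Particular solution: y = 2e^(3x²/2)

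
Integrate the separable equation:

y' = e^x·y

Separating variables and integrating:
ln|y| = e^x + C

General solution: y = Ce^(e^x)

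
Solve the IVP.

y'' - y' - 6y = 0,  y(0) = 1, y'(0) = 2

General solution: y = C₁e^(3x) + C₂e^(-2x)
Applying ICs: C₁ = 4/5, C₂ = 1/5
Particular solution: y = (4/5)e^(3x) + (1/5)e^(-2x)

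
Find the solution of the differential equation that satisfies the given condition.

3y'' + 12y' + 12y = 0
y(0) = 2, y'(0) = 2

General solution: y = (C₁ + C₂x)e^(-2x)
Repeated root r = -2
Applying ICs: C₁ = 2, C₂ = 6
Particular solution: y = (2 + 6x)e^(-2x)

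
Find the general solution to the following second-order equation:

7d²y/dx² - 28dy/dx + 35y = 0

Characteristic equation: 7r² - 28r + 35 = 0
Divide by 7: r² - 4r + 5 = 0
Roots: r = 2 ± i (complex conjugates)
General solution: y = e^(2x)(C₁cos(x) + C₂sin(x))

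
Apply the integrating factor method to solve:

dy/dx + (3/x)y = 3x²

Using integrating factor method:

General solution: y = (1/2)x^3 + Cx^(-3)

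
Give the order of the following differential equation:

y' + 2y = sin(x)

The order is 1 (highest derivative is of order 1).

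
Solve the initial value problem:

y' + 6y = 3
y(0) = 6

General solution: y = 1/2 + Ce^(-6x)
Applying y(0) = 6: C = 6 - 1/2 = 11/2
Particular solution: y = 1/2 + (11/2)e^(-6x)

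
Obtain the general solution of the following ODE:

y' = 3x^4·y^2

Separating variables and integrating:
-1/y = 3x^5/5 + C

General solution: y^-1 = (-3/5)x^5 + C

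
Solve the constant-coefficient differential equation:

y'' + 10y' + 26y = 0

Characteristic equation: r² + 10r + 26 = 0
Roots: r = -5 ± i (complex conjugates)
General solution: y = e^(-5x)(C₁cos(x) + C₂sin(x))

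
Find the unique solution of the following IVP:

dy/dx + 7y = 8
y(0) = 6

General solution: y = 8/7 + Ce^(-7x)
Applying y(0) = 6: C = 6 - 8/7 = 34/7
Particular solution: y = 8/7 + (34/7)e^(-7x)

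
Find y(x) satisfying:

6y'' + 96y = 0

Characteristic equation: 6r² + 96 = 0
Divide by 6: r² + 16 = 0
Roots: r = ±4i (complex conjugates)
General solution: y = C₁cos(4x) + C₂sin(4x)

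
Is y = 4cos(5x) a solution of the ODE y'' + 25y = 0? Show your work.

Verification:
y'' = -100cos(5x)
y'' + 25y = 0 ✓

Yes, it is a solution.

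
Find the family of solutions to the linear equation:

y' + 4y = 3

Using integrating factor method:

General solution: y = 3/4 + Ce^(-4x)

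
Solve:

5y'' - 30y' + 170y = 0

Characteristic equation: 5r² - 30r + 170 = 0
Divide by 5: r² - 6r + 34 = 0
Roots: r = 3 ± 5i (complex conjugates)
General solution: y = e^(3x)(C₁cos(5x) + C₂sin(5x))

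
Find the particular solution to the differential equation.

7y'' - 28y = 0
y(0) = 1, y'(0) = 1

General solution: y = C₁e^(2x) + C₂e^(-2x)
Applying ICs: C₁ = 3/4, C₂ = 1/4
Particular solution: y = (3/4)e^(2x) + (1/4)e^(-2x)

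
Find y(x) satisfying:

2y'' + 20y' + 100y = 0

Characteristic equation: 2r² + 20r + 100 = 0
Divide by 2: r² + 10r + 50 = 0
Roots: r = -5 ± 5i (complex conjugates)
General solution: y = e^(-5x)(C₁cos(5x) + C₂sin(5x))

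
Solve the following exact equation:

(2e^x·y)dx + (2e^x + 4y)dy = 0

Verify exactness: ∂M/∂y = ∂N/∂x ✓
Find F(x,y) such that ∂F/∂x = M, ∂F/∂y = N
Solution: 2e^x·y + 2y² = C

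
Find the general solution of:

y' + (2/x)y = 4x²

Using integrating factor method:

General solution: y = (4/5)x^3 + Cx^(-2)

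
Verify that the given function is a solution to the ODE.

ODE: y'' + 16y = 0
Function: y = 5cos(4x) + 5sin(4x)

Verification:
y'' = -80cos(4x) - 80sin(4x)
y'' + 16y = 0 ✓

Yes, it is a solution.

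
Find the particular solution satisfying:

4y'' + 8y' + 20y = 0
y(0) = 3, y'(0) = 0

General solution: y = e^(-x)(C₁cos(2x) + C₂sin(2x))
Complex roots r = -1 ± 2i
Applying ICs: C₁ = 3, C₂ = 3/2
Particular solution: y = e^(-x)(3cos(2x) + (3/2)sin(2x))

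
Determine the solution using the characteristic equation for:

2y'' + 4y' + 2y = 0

Characteristic equation: 2r² + 4r + 2 = 0
Divide by 2: r² + 2r + 1 = 0
Factored: (r + 1)² = 0
Repeated root: r = -1
General solution: y = (C₁ + C₂x)e^(-x)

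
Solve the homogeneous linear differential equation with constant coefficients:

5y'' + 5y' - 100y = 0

Characteristic equation: 5r² + 5r - 100 = 0
Divide by 5: r² + r - 20 = 0
Roots: r = 4, -5 (distinct real)
General solution: y = C₁e^(4x) + C₂e^(-5x)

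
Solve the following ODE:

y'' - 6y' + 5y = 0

Characteristic equation: r² - 6r + 5 = 0
Roots: r = 5, 1 (distinct real)
General solution: y = C₁e^(5x) + C₂e^x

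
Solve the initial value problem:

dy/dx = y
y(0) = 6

General solution: y = Ce^x
Applying IC y(0) = 6:
Particular solution: y = 6e^x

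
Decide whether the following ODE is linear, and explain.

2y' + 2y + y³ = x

Nonlinear (y³ term)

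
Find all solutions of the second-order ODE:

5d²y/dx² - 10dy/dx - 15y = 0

Characteristic equation: 5r² - 10r - 15 = 0
Divide by 5: r² - 2r - 3 = 0
Roots: r = 3, -1 (distinct real)
General solution: y = C₁e^(3x) + C₂e^(-x)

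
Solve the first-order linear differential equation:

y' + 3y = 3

Using integrating factor method:

General solution: y = 1 + Ce^(-3x)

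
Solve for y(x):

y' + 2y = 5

Using integrating factor method:

General solution: y = 5/2 + Ce^(-2x)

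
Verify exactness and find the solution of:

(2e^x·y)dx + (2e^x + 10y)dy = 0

Verify exactness: ∂M/∂y = ∂N/∂x ✓
Find F(x,y) such that ∂F/∂x = M, ∂F/∂y = N
Solution: 2e^x·y + 5y² = C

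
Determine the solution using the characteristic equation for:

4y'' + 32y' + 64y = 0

Characteristic equation: 4r² + 32r + 64 = 0
Divide by 4: r² + 8r + 16 = 0
Factored: (r + 4)² = 0
Repeated root: r = -4
General solution: y = (C₁ + C₂x)e^(-4x)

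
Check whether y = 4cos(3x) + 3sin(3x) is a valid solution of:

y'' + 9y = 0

Verification:
y'' = -36cos(3x) - 27sin(3x)
y'' + 9y = 0 ✓

Yes, it is a solution.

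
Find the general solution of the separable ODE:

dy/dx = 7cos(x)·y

Separating variables and integrating:
ln|y| = 7sin(x) + C

General solution: y = Ce^(7sin(x))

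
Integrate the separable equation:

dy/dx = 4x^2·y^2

Separating variables and integrating:
-1/y = 4x^3/3 + C

General solution: y^-1 = (-4/3)x^3 + C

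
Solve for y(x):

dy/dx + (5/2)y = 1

Using integrating factor method:

General solution: y = 2/5 + Ce^(-5x/2)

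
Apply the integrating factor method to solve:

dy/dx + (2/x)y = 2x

Using integrating factor method:

General solution: y = (1/2)x^2 + Cx^(-2)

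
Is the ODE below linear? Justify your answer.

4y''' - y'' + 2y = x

Yes. Linear (y and its derivatives appear to the first power only, no products of y terms)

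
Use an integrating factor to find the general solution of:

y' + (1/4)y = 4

Using integrating factor method:

General solution: y = 16 + Ce^(-x/4)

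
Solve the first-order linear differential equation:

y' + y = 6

Using integrating factor method:

General solution: y = 6 + Ce^(-x)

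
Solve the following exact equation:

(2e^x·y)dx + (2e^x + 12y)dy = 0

Verify exactness: ∂M/∂y = ∂N/∂x ✓
Find F(x,y) such that ∂F/∂x = M, ∂F/∂y = N
Solution: 2e^x·y + 6y² = C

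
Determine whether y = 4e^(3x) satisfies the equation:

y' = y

Verification:
y = 4e^(3x)
y' = 12e^(3x)
But y = 4e^(3x)
y' ≠ y — the derivative does not match

No, it is not a solution.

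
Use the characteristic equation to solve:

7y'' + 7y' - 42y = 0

Characteristic equation: 7r² + 7r - 42 = 0
Divide by 7: r² + r - 6 = 0
Roots: r = 2, -3 (distinct real)
General solution: y = C₁e^(2x) + C₂e^(-3x)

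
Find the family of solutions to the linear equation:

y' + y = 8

Using integrating factor method:

General solution: y = 8 + Ce^(-x)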